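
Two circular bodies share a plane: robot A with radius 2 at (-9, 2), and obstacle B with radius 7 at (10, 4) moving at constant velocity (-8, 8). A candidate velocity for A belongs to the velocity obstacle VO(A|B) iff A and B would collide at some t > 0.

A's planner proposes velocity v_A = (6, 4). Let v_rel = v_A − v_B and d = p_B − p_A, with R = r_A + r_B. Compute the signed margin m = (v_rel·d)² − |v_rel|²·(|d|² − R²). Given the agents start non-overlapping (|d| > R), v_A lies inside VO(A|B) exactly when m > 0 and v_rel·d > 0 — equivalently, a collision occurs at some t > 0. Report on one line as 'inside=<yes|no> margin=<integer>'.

d = (19, 2),  |d|² = 365;  R = 2+7 = 9,  c = 365−9² = 284
v_rel = (14, -4),  |v_rel|² = 212;  v_rel·d = (14)·(19) + (-4)·(2) = 258
212·t² − 516·t + 284 = 0  ⇒  m = 258² − 212·284 = 6356
m = 6356 > 0,  v_rel·d = 258 > 0  ⇒  inside

inside=yes margin=6356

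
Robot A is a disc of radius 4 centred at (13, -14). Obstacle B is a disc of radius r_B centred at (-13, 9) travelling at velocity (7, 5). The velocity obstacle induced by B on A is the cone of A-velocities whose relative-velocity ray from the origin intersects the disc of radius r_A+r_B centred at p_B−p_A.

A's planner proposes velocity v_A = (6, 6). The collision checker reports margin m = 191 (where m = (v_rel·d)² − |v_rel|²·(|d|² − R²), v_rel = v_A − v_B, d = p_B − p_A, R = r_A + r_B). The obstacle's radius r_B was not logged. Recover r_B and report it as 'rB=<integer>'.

m = 191
d = (-26, 23);  v_rel = (-1, 1),  |v_rel|² = 2
v_rel×d = (-1)·(23) − (1)·(-26) = 3
since m = R²·2 − 3²:  R² = (9 + 191) / 2 = 100
R = √100 = 10  ⇒  r_B = 10 − 4 = 6

rB=6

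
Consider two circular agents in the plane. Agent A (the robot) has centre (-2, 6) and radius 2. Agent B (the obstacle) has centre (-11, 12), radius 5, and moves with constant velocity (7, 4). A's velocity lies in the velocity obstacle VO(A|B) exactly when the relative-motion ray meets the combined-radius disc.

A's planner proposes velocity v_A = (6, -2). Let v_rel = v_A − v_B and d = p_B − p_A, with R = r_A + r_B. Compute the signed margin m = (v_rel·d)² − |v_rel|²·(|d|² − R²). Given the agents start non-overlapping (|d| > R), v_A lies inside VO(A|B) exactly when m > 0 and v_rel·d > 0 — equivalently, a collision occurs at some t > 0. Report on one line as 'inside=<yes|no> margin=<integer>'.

d = (-9, 6),  |d|² = 117;  R = 2+5 = 7,  c = 117−7² = 68
v_rel = (-1, -6),  |v_rel|² = 37;  v_rel·d = (-1)·(-9) + (-6)·(6) = -27
37·t² + 54·t + 68 = 0  ⇒  m = (-27)² − 37·68 = -1787
m = -1787 < 0,  v_rel·d = -27 < 0  ⇒  outside

inside=no margin=-1787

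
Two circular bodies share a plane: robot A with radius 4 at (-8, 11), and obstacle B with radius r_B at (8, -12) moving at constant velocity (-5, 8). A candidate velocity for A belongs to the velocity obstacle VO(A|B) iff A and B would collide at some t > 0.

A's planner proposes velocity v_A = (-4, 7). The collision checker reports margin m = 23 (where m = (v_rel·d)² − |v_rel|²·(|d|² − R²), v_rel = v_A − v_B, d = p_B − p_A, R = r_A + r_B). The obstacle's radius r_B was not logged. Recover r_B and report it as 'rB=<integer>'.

m = 23
d = (16, -23);  v_rel = (1, -1),  |v_rel|² = 2
v_rel×d = (1)·(-23) − (-1)·(16) = -7
since m = R²·2 − (-7)²:  R² = (49 + 23) / 2 = 36
R = √36 = 6  ⇒  r_B = 6 − 4 = 2

rB=2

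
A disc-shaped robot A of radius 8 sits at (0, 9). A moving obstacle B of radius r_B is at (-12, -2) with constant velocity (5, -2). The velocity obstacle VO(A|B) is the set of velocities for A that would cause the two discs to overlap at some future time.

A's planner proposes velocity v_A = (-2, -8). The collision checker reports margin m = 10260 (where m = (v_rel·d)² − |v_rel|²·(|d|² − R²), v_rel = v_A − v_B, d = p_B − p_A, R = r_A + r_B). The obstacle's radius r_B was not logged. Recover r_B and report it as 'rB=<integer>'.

m = 10260
d = (-12, -11);  v_rel = (-7, -6),  |v_rel|² = 85
v_rel×d = (-7)·(-11) − (-6)·(-12) = 5
since m = R²·85 − 5²:  R² = (25 + 10260) / 85 = 121
R = √121 = 11  ⇒  r_B = 11 − 8 = 3

rB=3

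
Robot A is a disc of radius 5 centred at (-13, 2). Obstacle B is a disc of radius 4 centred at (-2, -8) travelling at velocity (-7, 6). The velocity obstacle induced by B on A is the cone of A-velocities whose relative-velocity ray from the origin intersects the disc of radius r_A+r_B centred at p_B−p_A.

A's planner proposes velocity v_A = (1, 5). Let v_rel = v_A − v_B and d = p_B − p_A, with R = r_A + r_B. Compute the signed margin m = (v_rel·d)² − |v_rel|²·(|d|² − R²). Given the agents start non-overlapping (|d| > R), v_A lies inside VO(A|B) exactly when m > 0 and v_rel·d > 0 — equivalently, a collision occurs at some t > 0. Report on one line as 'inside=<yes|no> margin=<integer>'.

d = (11, -10),  |d|² = 221;  R = 5+4 = 9,  c = 221−9² = 140
v_rel = (8, -1),  |v_rel|² = 65;  v_rel·d = (8)·(11) + (-1)·(-10) = 98
65·t² − 196·t + 140 = 0  ⇒  m = 98² − 65·140 = 504
m = 504 > 0,  v_rel·d = 98 > 0  ⇒  inside

inside=yes margin=504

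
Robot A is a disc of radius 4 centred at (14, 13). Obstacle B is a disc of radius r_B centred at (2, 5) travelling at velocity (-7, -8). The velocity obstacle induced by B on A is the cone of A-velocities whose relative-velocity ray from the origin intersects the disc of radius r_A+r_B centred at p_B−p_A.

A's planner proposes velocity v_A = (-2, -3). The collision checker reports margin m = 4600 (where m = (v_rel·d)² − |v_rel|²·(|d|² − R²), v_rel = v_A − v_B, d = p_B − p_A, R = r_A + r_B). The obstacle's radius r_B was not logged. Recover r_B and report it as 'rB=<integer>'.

m = 4600
d = (-12, -8);  v_rel = (5, 5),  |v_rel|² = 50
v_rel×d = (5)·(-8) − (5)·(-12) = 20
since m = R²·50 − 20²:  R² = (400 + 4600) / 50 = 100
R = √100 = 10  ⇒  r_B = 10 − 4 = 6

rB=6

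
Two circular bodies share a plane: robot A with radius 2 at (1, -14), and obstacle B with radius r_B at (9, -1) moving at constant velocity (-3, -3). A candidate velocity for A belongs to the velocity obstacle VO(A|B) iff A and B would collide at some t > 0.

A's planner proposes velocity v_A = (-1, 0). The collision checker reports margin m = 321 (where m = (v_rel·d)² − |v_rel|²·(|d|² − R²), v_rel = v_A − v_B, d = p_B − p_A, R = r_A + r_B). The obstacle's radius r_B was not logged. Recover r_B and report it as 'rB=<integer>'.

m = 321
d = (8, 13);  v_rel = (2, 3),  |v_rel|² = 13
v_rel×d = (2)·(13) − (3)·(8) = 2
since m = R²·13 − 2²:  R² = (4 + 321) / 13 = 25
R = √25 = 5  ⇒  r_B = 5 − 2 = 3

rB=3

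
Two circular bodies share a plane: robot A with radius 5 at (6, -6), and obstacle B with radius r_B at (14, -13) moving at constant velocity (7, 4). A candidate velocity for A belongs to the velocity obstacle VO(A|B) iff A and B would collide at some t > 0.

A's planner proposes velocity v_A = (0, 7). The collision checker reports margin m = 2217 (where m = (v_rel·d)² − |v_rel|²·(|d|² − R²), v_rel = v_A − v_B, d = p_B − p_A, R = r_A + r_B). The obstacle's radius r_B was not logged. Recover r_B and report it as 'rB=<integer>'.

m = 2217
d = (8, -7);  v_rel = (-7, 3),  |v_rel|² = 58
v_rel×d = (-7)·(-7) − (3)·(8) = 25
since m = R²·58 − 25²:  R² = (625 + 2217) / 58 = 49
R = √49 = 7  ⇒  r_B = 7 − 5 = 2

rB=2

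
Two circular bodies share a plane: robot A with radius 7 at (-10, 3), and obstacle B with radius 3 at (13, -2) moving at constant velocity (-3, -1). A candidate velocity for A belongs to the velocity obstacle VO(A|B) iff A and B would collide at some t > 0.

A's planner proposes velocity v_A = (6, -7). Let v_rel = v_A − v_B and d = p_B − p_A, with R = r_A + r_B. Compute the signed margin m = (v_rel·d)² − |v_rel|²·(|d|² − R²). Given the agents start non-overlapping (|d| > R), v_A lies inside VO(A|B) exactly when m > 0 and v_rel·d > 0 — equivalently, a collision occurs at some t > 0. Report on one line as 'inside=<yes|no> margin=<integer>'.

d = (23, -5),  |d|² = 554;  R = 7+3 = 10,  c = 554−10² = 454
v_rel = (9, -6),  |v_rel|² = 117;  v_rel·d = (9)·(23) + (-6)·(-5) = 237
117·t² − 474·t + 454 = 0  ⇒  m = 237² − 117·454 = 3051
m = 3051 > 0,  v_rel·d = 237 > 0  ⇒  inside

inside=yes margin=3051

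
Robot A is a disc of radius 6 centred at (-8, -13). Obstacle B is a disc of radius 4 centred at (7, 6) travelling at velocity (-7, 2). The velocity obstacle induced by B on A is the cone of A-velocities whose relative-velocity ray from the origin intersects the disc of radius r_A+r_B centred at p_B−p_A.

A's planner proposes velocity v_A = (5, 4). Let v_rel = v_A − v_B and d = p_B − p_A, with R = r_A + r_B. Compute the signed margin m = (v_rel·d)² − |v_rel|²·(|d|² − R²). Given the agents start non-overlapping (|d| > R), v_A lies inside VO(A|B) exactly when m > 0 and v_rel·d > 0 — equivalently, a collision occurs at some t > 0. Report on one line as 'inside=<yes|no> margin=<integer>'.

d = (15, 19),  |d|² = 586;  R = 6+4 = 10,  c = 586−10² = 486
v_rel = (12, 2),  |v_rel|² = 148;  v_rel·d = (12)·(15) + (2)·(19) = 218
148·t² − 436·t + 486 = 0  ⇒  m = 218² − 148·486 = -24404
m = -24404 < 0,  v_rel·d = 218 > 0  ⇒  outside

inside=no margin=-24404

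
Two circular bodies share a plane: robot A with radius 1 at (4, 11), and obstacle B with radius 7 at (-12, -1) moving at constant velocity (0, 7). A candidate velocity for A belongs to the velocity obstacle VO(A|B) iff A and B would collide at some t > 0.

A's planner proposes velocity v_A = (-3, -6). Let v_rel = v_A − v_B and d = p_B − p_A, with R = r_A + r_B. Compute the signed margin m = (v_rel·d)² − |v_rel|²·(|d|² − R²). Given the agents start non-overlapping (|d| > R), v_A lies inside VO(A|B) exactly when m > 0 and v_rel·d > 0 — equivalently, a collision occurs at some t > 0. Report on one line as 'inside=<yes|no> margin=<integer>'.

d = (-16, -12),  |d|² = 400;  R = 1+7 = 8,  c = 400−8² = 336
v_rel = (-3, -13),  |v_rel|² = 178;  v_rel·d = (-3)·(-16) + (-13)·(-12) = 204
178·t² − 408·t + 336 = 0  ⇒  m = 204² − 178·336 = -18192
m = -18192 < 0,  v_rel·d = 204 > 0  ⇒  outside

inside=no margin=-18192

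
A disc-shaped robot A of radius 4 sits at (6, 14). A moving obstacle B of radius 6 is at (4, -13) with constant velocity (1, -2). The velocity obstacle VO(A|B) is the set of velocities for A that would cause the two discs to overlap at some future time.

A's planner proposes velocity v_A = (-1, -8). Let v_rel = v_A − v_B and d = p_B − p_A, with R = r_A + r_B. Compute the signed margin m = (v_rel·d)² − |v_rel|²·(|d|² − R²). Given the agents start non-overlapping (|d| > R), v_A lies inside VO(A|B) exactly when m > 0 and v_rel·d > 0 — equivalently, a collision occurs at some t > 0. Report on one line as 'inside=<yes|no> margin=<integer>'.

d = (-2, -27),  |d|² = 733;  R = 4+6 = 10,  c = 733−10² = 633
v_rel = (-2, -6),  |v_rel|² = 40;  v_rel·d = (-2)·(-2) + (-6)·(-27) = 166
40·t² − 332·t + 633 = 0  ⇒  m = 166² − 40·633 = 2236
m = 2236 > 0,  v_rel·d = 166 > 0  ⇒  inside

inside=yes margin=2236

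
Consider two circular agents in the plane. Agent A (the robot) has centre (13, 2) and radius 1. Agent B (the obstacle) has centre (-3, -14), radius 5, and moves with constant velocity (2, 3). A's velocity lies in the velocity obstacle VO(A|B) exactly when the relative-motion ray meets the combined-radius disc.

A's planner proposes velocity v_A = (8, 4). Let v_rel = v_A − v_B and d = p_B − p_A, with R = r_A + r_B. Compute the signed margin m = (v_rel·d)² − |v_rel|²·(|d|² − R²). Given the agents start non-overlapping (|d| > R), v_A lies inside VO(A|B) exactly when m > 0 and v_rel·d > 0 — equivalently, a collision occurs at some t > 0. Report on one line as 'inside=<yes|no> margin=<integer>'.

d = (-16, -16),  |d|² = 512;  R = 1+5 = 6,  c = 512−6² = 476
v_rel = (6, 1),  |v_rel|² = 37;  v_rel·d = (6)·(-16) + (1)·(-16) = -112
37·t² + 224·t + 476 = 0  ⇒  m = (-112)² − 37·476 = -5068
m = -5068 < 0,  v_rel·d = -112 < 0  ⇒  outside

inside=no margin=-5068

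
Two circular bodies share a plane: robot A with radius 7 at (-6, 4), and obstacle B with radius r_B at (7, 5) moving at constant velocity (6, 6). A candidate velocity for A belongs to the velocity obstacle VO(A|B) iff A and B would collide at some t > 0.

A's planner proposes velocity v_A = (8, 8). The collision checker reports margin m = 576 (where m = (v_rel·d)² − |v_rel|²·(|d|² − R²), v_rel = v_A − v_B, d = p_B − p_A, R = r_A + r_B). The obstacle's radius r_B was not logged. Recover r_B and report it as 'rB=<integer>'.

m = 576
d = (13, 1);  v_rel = (2, 2),  |v_rel|² = 8
v_rel×d = (2)·(1) − (2)·(13) = -24
since m = R²·8 − (-24)²:  R² = (576 + 576) / 8 = 144
R = √144 = 12  ⇒  r_B = 12 − 7 = 5

rB=5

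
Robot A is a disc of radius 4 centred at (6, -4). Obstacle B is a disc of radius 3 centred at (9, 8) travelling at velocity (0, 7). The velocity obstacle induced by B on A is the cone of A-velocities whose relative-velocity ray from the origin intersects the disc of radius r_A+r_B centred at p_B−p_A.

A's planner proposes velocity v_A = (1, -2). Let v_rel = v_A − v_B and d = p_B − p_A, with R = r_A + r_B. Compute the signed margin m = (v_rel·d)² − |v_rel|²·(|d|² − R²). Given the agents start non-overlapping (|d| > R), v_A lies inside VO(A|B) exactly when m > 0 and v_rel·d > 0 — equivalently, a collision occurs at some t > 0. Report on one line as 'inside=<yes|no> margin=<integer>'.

d = (3, 12),  |d|² = 153;  R = 4+3 = 7,  c = 153−7² = 104
v_rel = (1, -9),  |v_rel|² = 82;  v_rel·d = (1)·(3) + (-9)·(12) = -105
82·t² + 210·t + 104 = 0  ⇒  m = (-105)² − 82·104 = 2497
m = 2497 > 0,  v_rel·d = -105 < 0  ⇒  outside

inside=no margin=2497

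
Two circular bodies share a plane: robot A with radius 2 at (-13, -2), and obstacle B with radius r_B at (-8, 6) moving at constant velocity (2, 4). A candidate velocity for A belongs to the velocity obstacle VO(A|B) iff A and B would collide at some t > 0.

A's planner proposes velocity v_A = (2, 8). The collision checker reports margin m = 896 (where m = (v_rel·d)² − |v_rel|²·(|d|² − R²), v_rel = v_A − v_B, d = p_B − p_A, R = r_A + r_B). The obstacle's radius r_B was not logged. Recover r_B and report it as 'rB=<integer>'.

m = 896
d = (5, 8);  v_rel = (0, 4),  |v_rel|² = 16
v_rel×d = (0)·(8) − (4)·(5) = -20
since m = R²·16 − (-20)²:  R² = (400 + 896) / 16 = 81
R = √81 = 9  ⇒  r_B = 9 − 2 = 7

rB=7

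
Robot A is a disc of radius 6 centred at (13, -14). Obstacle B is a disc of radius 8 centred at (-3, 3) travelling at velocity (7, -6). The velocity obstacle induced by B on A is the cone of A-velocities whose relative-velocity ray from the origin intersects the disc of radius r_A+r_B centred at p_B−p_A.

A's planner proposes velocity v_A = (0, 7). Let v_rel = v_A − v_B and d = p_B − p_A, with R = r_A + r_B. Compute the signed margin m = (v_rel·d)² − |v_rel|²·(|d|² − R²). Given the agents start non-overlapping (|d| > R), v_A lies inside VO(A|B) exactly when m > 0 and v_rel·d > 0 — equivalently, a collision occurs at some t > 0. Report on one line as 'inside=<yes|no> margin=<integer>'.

d = (-16, 17),  |d|² = 545;  R = 6+8 = 14,  c = 545−14² = 349
v_rel = (-7, 13),  |v_rel|² = 218;  v_rel·d = (-7)·(-16) + (13)·(17) = 333
218·t² − 666·t + 349 = 0  ⇒  m = 333² − 218·349 = 34807
m = 34807 > 0,  v_rel·d = 333 > 0  ⇒  inside

inside=yes margin=34807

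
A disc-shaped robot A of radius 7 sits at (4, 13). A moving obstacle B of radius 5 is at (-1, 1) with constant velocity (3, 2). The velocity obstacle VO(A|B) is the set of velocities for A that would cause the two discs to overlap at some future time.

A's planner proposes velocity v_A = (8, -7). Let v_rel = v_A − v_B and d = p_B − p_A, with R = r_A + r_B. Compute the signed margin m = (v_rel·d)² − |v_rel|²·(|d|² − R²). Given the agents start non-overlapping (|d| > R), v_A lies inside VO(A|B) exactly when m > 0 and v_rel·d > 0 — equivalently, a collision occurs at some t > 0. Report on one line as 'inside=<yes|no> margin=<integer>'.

d = (-5, -12),  |d|² = 169;  R = 7+5 = 12,  c = 169−12² = 25
v_rel = (5, -9),  |v_rel|² = 106;  v_rel·d = (5)·(-5) + (-9)·(-12) = 83
106·t² − 166·t + 25 = 0  ⇒  m = 83² − 106·25 = 4239
m = 4239 > 0,  v_rel·d = 83 > 0  ⇒  inside

inside=yes margin=4239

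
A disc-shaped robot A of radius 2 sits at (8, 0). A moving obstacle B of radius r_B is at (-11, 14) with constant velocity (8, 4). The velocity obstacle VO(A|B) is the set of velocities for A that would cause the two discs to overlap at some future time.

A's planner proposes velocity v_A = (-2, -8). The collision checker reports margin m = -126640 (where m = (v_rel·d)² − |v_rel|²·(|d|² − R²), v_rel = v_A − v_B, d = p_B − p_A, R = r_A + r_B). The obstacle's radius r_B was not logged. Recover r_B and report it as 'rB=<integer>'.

m = -126640
d = (-19, 14);  v_rel = (-10, -12),  |v_rel|² = 244
v_rel×d = (-10)·(14) − (-12)·(-19) = -368
since m = R²·244 − (-368)²:  R² = (135424 + -126640) / 244 = 36
R = √36 = 6  ⇒  r_B = 6 − 2 = 4

rB=4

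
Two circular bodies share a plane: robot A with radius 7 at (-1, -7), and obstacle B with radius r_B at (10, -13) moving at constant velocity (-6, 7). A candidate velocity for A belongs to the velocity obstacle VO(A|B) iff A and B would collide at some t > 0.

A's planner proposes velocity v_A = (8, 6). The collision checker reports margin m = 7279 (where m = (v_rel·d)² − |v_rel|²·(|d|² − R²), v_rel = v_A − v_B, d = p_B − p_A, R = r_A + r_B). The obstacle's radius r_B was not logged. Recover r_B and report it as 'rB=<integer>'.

m = 7279
d = (11, -6);  v_rel = (14, -1),  |v_rel|² = 197
v_rel×d = (14)·(-6) − (-1)·(11) = -73
since m = R²·197 − (-73)²:  R² = (5329 + 7279) / 197 = 64
R = √64 = 8  ⇒  r_B = 8 − 7 = 1

rB=1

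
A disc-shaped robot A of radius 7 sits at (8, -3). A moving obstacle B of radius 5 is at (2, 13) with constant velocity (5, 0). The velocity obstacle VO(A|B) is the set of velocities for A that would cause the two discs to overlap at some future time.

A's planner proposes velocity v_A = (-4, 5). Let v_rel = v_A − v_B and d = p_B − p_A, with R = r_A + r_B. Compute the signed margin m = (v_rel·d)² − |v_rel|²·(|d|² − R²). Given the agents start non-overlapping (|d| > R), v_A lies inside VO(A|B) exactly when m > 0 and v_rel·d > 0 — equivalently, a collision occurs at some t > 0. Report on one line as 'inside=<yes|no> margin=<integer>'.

d = (-6, 16),  |d|² = 292;  R = 7+5 = 12,  c = 292−12² = 148
v_rel = (-9, 5),  |v_rel|² = 106;  v_rel·d = (-9)·(-6) + (5)·(16) = 134
106·t² − 268·t + 148 = 0  ⇒  m = 134² − 106·148 = 2268
m = 2268 > 0,  v_rel·d = 134 > 0  ⇒  inside

inside=yes margin=2268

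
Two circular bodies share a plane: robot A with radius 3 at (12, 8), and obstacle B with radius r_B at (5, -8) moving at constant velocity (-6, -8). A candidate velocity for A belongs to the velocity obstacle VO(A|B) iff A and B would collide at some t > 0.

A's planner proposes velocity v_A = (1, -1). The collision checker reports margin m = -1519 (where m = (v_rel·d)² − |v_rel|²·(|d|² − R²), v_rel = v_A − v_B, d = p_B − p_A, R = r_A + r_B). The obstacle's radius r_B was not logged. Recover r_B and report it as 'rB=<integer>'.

m = -1519
d = (-7, -16);  v_rel = (7, 7),  |v_rel|² = 98
v_rel×d = (7)·(-16) − (7)·(-7) = -63
since m = R²·98 − (-63)²:  R² = (3969 + -1519) / 98 = 25
R = √25 = 5  ⇒  r_B = 5 − 3 = 2

rB=2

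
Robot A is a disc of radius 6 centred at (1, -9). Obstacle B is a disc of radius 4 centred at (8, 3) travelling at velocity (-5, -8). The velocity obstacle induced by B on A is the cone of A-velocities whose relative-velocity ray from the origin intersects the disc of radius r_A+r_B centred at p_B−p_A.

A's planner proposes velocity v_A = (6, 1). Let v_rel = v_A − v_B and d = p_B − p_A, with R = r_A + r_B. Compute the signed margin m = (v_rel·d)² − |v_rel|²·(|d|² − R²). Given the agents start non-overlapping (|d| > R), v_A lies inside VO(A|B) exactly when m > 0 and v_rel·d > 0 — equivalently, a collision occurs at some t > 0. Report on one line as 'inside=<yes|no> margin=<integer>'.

d = (7, 12),  |d|² = 193;  R = 6+4 = 10,  c = 193−10² = 93
v_rel = (11, 9),  |v_rel|² = 202;  v_rel·d = (11)·(7) + (9)·(12) = 185
202·t² − 370·t + 93 = 0  ⇒  m = 185² − 202·93 = 15439
m = 15439 > 0,  v_rel·d = 185 > 0  ⇒  inside

inside=yes margin=15439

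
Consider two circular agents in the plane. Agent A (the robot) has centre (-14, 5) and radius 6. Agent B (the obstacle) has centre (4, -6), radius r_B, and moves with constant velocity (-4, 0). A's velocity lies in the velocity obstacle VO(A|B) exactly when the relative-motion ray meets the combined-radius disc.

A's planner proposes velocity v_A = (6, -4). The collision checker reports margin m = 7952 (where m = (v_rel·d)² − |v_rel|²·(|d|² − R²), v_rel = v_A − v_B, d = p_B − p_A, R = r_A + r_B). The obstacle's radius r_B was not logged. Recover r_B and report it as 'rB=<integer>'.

m = 7952
d = (18, -11);  v_rel = (10, -4),  |v_rel|² = 116
v_rel×d = (10)·(-11) − (-4)·(18) = -38
since m = R²·116 − (-38)²:  R² = (1444 + 7952) / 116 = 81
R = √81 = 9  ⇒  r_B = 9 − 6 = 3

rB=3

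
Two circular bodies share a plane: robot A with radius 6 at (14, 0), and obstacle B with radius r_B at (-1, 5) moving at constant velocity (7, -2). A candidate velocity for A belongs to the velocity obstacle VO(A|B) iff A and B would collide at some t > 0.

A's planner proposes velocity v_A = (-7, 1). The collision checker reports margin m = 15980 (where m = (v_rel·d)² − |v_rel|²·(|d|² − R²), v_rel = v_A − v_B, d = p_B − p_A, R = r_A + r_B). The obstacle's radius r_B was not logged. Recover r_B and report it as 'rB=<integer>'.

m = 15980
d = (-15, 5);  v_rel = (-14, 3),  |v_rel|² = 205
v_rel×d = (-14)·(5) − (3)·(-15) = -25
since m = R²·205 − (-25)²:  R² = (625 + 15980) / 205 = 81
R = √81 = 9  ⇒  r_B = 9 − 6 = 3

rB=3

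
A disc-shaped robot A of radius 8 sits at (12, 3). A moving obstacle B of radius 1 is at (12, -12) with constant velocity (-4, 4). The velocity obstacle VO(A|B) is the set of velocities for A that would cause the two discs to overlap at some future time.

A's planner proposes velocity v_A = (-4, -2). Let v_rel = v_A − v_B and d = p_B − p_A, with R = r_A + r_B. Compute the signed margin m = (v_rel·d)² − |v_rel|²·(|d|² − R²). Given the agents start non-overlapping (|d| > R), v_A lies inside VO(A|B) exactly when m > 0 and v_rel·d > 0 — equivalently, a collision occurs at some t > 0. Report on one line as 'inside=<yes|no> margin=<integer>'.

d = (0, -15),  |d|² = 225;  R = 8+1 = 9,  c = 225−9² = 144
v_rel = (0, -6),  |v_rel|² = 36;  v_rel·d = (0)·(0) + (-6)·(-15) = 90
36·t² − 180·t + 144 = 0  ⇒  m = 90² − 36·144 = 2916
m = 2916 > 0,  v_rel·d = 90 > 0  ⇒  inside

inside=yes margin=2916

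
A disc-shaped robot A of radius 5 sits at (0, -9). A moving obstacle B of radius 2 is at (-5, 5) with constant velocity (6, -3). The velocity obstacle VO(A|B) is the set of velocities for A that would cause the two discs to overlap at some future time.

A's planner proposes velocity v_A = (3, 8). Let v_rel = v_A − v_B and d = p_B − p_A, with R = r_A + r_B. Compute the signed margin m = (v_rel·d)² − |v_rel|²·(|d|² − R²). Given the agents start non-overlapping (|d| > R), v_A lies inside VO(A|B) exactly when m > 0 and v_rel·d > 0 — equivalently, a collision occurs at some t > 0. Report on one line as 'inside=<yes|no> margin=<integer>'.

d = (-5, 14),  |d|² = 221;  R = 5+2 = 7,  c = 221−7² = 172
v_rel = (-3, 11),  |v_rel|² = 130;  v_rel·d = (-3)·(-5) + (11)·(14) = 169
130·t² − 338·t + 172 = 0  ⇒  m = 169² − 130·172 = 6201
m = 6201 > 0,  v_rel·d = 169 > 0  ⇒  inside

inside=yes margin=6201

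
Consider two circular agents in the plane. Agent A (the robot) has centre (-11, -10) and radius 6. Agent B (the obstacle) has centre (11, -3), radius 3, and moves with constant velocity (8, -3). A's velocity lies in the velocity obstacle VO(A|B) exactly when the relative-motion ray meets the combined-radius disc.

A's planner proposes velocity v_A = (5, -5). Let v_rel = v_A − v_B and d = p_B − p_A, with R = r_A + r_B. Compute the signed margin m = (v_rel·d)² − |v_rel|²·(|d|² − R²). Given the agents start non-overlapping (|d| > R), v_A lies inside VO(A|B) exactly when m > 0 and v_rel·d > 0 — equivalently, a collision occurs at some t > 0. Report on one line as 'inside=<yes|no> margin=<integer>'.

d = (22, 7),  |d|² = 533;  R = 6+3 = 9,  c = 533−9² = 452
v_rel = (-3, -2),  |v_rel|² = 13;  v_rel·d = (-3)·(22) + (-2)·(7) = -80
13·t² + 160·t + 452 = 0  ⇒  m = (-80)² − 13·452 = 524
m = 524 > 0,  v_rel·d = -80 < 0  ⇒  outside

inside=no margin=524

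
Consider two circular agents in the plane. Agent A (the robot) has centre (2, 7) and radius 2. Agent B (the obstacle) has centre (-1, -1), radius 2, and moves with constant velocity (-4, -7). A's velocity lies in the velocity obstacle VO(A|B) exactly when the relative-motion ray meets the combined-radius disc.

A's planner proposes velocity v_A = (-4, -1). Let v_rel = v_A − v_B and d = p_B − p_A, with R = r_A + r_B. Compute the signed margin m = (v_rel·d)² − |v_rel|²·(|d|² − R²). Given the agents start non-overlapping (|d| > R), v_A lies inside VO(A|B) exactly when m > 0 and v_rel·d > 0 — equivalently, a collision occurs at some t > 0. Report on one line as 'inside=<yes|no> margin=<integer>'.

d = (-3, -8),  |d|² = 73;  R = 2+2 = 4,  c = 73−4² = 57
v_rel = (0, 6),  |v_rel|² = 36;  v_rel·d = (0)·(-3) + (6)·(-8) = -48
36·t² + 96·t + 57 = 0  ⇒  m = (-48)² − 36·57 = 252
m = 252 > 0,  v_rel·d = -48 < 0  ⇒  outside

inside=no margin=252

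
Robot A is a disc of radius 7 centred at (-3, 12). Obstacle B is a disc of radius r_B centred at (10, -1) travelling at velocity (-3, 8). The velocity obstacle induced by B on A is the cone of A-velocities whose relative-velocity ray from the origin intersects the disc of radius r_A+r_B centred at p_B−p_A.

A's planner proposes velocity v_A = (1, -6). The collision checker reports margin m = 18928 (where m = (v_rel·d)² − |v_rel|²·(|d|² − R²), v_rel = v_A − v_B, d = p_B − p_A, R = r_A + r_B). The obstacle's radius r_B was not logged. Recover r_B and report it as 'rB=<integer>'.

m = 18928
d = (13, -13);  v_rel = (4, -14),  |v_rel|² = 212
v_rel×d = (4)·(-13) − (-14)·(13) = 130
since m = R²·212 − 130²:  R² = (16900 + 18928) / 212 = 169
R = √169 = 13  ⇒  r_B = 13 − 7 = 6

rB=6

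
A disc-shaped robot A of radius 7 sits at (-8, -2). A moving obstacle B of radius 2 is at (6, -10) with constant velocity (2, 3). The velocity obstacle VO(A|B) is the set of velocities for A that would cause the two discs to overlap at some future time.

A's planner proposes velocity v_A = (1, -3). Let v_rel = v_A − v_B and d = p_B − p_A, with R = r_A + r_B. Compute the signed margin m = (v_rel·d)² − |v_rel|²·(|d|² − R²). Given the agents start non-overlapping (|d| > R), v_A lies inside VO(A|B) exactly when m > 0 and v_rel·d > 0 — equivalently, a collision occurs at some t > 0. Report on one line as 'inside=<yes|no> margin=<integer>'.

d = (14, -8),  |d|² = 260;  R = 7+2 = 9,  c = 260−9² = 179
v_rel = (-1, -6),  |v_rel|² = 37;  v_rel·d = (-1)·(14) + (-6)·(-8) = 34
37·t² − 68·t + 179 = 0  ⇒  m = 34² − 37·179 = -5467
m = -5467 < 0,  v_rel·d = 34 > 0  ⇒  outside

inside=no margin=-5467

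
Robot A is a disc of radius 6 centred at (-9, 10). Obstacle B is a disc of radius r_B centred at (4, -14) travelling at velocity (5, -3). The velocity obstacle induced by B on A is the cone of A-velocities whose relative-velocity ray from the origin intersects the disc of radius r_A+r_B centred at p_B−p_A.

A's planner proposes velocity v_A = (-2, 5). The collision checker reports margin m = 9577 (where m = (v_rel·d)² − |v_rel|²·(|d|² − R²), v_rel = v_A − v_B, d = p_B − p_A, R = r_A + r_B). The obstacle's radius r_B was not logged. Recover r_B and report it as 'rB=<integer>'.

m = 9577
d = (13, -24);  v_rel = (-7, 8),  |v_rel|² = 113
v_rel×d = (-7)·(-24) − (8)·(13) = 64
since m = R²·113 − 64²:  R² = (4096 + 9577) / 113 = 121
R = √121 = 11  ⇒  r_B = 11 − 6 = 5

rB=5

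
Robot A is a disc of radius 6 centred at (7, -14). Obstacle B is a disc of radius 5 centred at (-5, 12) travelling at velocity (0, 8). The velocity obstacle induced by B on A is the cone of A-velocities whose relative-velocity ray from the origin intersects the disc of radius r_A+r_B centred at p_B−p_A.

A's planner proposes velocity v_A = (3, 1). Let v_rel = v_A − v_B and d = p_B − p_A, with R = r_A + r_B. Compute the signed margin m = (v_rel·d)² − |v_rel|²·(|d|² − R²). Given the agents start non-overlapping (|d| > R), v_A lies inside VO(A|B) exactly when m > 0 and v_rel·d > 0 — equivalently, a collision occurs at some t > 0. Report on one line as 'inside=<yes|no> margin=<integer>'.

d = (-12, 26),  |d|² = 820;  R = 6+5 = 11,  c = 820−11² = 699
v_rel = (3, -7),  |v_rel|² = 58;  v_rel·d = (3)·(-12) + (-7)·(26) = -218
58·t² + 436·t + 699 = 0  ⇒  m = (-218)² − 58·699 = 6982
m = 6982 > 0,  v_rel·d = -218 < 0  ⇒  outside

inside=no margin=6982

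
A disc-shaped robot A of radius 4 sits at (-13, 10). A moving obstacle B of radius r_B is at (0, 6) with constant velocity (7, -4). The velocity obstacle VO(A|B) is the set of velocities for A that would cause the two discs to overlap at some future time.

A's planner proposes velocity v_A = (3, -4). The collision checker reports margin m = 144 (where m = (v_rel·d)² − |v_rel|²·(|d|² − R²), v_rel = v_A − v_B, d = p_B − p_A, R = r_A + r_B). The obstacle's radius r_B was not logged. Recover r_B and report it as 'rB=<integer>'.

m = 144
d = (13, -4);  v_rel = (-4, 0),  |v_rel|² = 16
v_rel×d = (-4)·(-4) − (0)·(13) = 16
since m = R²·16 − 16²:  R² = (256 + 144) / 16 = 25
R = √25 = 5  ⇒  r_B = 5 − 4 = 1

rB=1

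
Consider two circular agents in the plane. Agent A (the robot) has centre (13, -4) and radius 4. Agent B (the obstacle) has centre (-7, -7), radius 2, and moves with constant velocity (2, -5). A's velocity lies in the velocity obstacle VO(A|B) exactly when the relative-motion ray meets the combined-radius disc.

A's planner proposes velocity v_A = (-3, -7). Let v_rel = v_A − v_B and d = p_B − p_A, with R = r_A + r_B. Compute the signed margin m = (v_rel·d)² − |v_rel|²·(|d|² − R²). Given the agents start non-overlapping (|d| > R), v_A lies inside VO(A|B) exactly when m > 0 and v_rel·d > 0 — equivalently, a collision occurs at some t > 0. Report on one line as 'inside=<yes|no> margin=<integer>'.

d = (-20, -3),  |d|² = 409;  R = 4+2 = 6,  c = 409−6² = 373
v_rel = (-5, -2),  |v_rel|² = 29;  v_rel·d = (-5)·(-20) + (-2)·(-3) = 106
29·t² − 212·t + 373 = 0  ⇒  m = 106² − 29·373 = 419
m = 419 > 0,  v_rel·d = 106 > 0  ⇒  inside

inside=yes margin=419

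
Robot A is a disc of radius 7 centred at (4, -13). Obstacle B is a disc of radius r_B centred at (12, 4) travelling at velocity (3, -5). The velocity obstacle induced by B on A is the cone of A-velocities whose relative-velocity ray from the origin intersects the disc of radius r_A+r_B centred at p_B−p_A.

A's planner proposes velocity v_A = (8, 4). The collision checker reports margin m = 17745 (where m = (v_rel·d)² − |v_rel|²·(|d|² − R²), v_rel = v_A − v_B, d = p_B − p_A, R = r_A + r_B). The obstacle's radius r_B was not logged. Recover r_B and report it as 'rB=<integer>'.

m = 17745
d = (8, 17);  v_rel = (5, 9),  |v_rel|² = 106
v_rel×d = (5)·(17) − (9)·(8) = 13
since m = R²·106 − 13²:  R² = (169 + 17745) / 106 = 169
R = √169 = 13  ⇒  r_B = 13 − 7 = 6

rB=6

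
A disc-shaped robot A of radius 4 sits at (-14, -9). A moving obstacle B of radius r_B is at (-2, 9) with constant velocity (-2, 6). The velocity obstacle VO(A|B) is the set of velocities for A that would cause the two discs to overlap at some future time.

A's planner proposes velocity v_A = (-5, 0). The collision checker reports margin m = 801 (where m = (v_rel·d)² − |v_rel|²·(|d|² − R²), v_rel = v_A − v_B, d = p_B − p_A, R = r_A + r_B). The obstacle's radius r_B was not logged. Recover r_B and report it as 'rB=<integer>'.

m = 801
d = (12, 18);  v_rel = (-3, -6),  |v_rel|² = 45
v_rel×d = (-3)·(18) − (-6)·(12) = 18
since m = R²·45 − 18²:  R² = (324 + 801) / 45 = 25
R = √25 = 5  ⇒  r_B = 5 − 4 = 1

rB=1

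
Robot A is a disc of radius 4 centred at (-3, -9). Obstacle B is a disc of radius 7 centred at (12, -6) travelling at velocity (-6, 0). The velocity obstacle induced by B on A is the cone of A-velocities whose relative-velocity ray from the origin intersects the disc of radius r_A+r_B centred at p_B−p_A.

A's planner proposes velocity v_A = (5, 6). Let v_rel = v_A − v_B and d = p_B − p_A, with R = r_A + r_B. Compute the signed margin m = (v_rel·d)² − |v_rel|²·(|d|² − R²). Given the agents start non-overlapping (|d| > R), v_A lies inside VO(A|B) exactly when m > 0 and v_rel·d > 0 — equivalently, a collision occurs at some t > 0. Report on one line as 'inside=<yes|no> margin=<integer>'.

d = (15, 3),  |d|² = 234;  R = 4+7 = 11,  c = 234−11² = 113
v_rel = (11, 6),  |v_rel|² = 157;  v_rel·d = (11)·(15) + (6)·(3) = 183
157·t² − 366·t + 113 = 0  ⇒  m = 183² − 157·113 = 15748
m = 15748 > 0,  v_rel·d = 183 > 0  ⇒  inside

inside=yes margin=15748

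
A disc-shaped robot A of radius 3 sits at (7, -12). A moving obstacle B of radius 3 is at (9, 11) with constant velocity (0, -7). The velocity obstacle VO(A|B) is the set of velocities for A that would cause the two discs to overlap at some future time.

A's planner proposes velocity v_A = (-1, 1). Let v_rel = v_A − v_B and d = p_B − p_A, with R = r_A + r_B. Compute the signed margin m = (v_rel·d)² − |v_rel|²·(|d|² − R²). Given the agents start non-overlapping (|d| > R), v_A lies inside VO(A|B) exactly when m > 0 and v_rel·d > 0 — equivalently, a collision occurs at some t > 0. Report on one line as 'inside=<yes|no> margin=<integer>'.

d = (2, 23),  |d|² = 533;  R = 3+3 = 6,  c = 533−6² = 497
v_rel = (-1, 8),  |v_rel|² = 65;  v_rel·d = (-1)·(2) + (8)·(23) = 182
65·t² − 364·t + 497 = 0  ⇒  m = 182² − 65·497 = 819
m = 819 > 0,  v_rel·d = 182 > 0  ⇒  inside

inside=yes margin=819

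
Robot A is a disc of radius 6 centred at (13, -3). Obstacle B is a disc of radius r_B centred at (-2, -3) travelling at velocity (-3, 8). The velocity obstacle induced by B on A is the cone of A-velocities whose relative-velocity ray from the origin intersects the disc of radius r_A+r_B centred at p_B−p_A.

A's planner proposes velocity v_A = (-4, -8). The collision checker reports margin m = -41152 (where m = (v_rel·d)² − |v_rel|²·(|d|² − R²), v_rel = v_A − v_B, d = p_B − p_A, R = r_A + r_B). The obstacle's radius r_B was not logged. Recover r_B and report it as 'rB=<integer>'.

m = -41152
d = (-15, 0);  v_rel = (-1, -16),  |v_rel|² = 257
v_rel×d = (-1)·(0) − (-16)·(-15) = -240
since m = R²·257 − (-240)²:  R² = (57600 + -41152) / 257 = 64
R = √64 = 8  ⇒  r_B = 8 − 6 = 2

rB=2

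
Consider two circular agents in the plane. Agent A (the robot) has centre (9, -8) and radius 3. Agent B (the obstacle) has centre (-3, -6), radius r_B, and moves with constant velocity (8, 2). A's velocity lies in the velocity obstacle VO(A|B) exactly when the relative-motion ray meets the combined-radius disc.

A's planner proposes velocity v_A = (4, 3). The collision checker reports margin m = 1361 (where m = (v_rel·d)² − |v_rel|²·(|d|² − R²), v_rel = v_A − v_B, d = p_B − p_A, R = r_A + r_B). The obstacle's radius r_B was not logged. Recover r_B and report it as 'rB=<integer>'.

m = 1361
d = (-12, 2);  v_rel = (-4, 1),  |v_rel|² = 17
v_rel×d = (-4)·(2) − (1)·(-12) = 4
since m = R²·17 − 4²:  R² = (16 + 1361) / 17 = 81
R = √81 = 9  ⇒  r_B = 9 − 3 = 6

rB=6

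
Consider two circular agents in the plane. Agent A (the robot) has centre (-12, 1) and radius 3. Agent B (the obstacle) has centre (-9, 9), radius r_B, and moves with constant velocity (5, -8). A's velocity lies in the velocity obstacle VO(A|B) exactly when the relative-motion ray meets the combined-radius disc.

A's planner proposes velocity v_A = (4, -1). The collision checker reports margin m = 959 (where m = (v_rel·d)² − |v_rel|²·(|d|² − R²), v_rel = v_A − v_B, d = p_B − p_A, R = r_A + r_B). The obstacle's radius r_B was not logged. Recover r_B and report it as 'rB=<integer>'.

m = 959
d = (3, 8);  v_rel = (-1, 7),  |v_rel|² = 50
v_rel×d = (-1)·(8) − (7)·(3) = -29
since m = R²·50 − (-29)²:  R² = (841 + 959) / 50 = 36
R = √36 = 6  ⇒  r_B = 6 − 3 = 3

rB=3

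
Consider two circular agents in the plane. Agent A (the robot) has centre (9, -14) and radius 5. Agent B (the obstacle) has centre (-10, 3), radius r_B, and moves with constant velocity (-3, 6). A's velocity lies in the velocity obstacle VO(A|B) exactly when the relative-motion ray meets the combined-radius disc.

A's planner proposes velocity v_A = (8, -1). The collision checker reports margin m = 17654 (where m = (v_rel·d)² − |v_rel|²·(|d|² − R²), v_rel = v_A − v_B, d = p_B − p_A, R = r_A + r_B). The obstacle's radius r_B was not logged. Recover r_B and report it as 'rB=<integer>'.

m = 17654
d = (-19, 17);  v_rel = (11, -7),  |v_rel|² = 170
v_rel×d = (11)·(17) − (-7)·(-19) = 54
since m = R²·170 − 54²:  R² = (2916 + 17654) / 170 = 121
R = √121 = 11  ⇒  r_B = 11 − 5 = 6

rB=6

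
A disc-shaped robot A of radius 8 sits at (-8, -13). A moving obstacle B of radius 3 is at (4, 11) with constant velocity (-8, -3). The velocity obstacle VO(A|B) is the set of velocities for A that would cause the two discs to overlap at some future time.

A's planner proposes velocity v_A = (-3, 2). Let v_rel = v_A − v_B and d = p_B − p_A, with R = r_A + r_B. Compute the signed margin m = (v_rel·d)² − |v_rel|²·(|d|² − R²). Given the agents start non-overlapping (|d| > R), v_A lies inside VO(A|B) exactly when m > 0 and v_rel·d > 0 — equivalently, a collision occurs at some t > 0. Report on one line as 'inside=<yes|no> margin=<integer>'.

d = (12, 24),  |d|² = 720;  R = 8+3 = 11,  c = 720−11² = 599
v_rel = (5, 5),  |v_rel|² = 50;  v_rel·d = (5)·(12) + (5)·(24) = 180
50·t² − 360·t + 599 = 0  ⇒  m = 180² − 50·599 = 2450
m = 2450 > 0,  v_rel·d = 180 > 0  ⇒  inside

inside=yes margin=2450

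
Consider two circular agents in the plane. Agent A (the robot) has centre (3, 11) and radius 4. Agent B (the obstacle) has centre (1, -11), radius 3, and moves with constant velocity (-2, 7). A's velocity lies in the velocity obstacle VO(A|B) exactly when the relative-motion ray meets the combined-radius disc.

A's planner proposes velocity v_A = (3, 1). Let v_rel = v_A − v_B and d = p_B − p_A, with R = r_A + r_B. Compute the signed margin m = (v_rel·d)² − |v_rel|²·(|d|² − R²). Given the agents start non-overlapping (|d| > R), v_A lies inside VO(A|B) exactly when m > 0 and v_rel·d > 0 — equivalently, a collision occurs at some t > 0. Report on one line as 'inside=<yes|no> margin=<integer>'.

d = (-2, -22),  |d|² = 488;  R = 4+3 = 7,  c = 488−7² = 439
v_rel = (5, -6),  |v_rel|² = 61;  v_rel·d = (5)·(-2) + (-6)·(-22) = 122
61·t² − 244·t + 439 = 0  ⇒  m = 122² − 61·439 = -11895
m = -11895 < 0,  v_rel·d = 122 > 0  ⇒  outside

inside=no margin=-11895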